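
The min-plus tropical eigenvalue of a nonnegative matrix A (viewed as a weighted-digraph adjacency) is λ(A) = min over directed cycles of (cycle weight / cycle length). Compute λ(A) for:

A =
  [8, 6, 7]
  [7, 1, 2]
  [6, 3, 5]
λ(A) = 1

Enumerate directed cycles and compute their means (weight / length). Sample:
  cycle 0 → 0: weight = 8, length = 1, mean = 8/1 ≈ 8.000
  cycle 1 → 1: weight = 1, length = 1, mean = 1/1 ≈ 1.000
  cycle 2 → 2: weight = 5, length = 1, mean = 5/1 ≈ 5.000
  cycle 0 → 1 → 0: weight = 13, length = 2, mean = 13/2 ≈ 6.500
  cycle 0 → 2 → 0: weight = 13, length = 2, mean = 13/2 ≈ 6.500
  cycle 1 → 0 → 1: weight = 13, length = 2, mean = 13/2 ≈ 6.500
Minimum mean = 1.000, attained e.g. along the cycle 1 → 1 with weight 1 and length 1. So λ(A) = 1/1 = 1.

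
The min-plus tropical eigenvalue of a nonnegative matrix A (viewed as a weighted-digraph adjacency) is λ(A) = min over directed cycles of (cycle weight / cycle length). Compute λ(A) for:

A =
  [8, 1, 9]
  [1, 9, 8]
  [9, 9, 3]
λ(A) = 1

Enumerate directed cycles and compute their means (weight / length). Sample:
  cycle 0 → 0: weight = 8, length = 1, mean = 8/1 ≈ 8.000
  cycle 1 → 1: weight = 9, length = 1, mean = 9/1 ≈ 9.000
  cycle 2 → 2: weight = 3, length = 1, mean = 3/1 ≈ 3.000
  cycle 0 → 1 → 0: weight = 2, length = 2, mean = 2/2 ≈ 1.000
  cycle 0 → 2 → 0: weight = 18, length = 2, mean = 18/2 ≈ 9.000
  cycle 1 → 0 → 1: weight = 2, length = 2, mean = 2/2 ≈ 1.000
Minimum mean = 1.000, attained e.g. along the cycle 0 → 1 → 0 with weight 2 and length 2. So λ(A) = 2/2 = 1.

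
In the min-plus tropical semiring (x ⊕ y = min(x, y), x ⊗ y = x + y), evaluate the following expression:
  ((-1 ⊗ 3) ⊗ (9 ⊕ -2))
((-1 ⊗ 3) ⊗ (9 ⊕ -2)) = 0

Expand innermost to outermost. Recall ⊕ takes the minimum of its arguments and ⊗ takes their sum. Working out the expression ((-1 ⊗ 3) ⊗ (9 ⊕ -2)) gives 0.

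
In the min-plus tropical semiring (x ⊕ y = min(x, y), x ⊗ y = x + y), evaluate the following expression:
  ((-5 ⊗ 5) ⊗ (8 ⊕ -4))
((-5 ⊗ 5) ⊗ (8 ⊕ -4)) = -4

Expand innermost to outermost. Recall ⊕ takes the minimum of its arguments and ⊗ takes their sum. Working out the expression ((-5 ⊗ 5) ⊗ (8 ⊕ -4)) gives -4.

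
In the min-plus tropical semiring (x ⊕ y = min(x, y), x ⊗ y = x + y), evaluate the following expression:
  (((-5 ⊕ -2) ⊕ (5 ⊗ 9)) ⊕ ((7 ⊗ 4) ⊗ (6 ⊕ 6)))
(((-5 ⊕ -2) ⊕ (5 ⊗ 9)) ⊕ ((7 ⊗ 4) ⊗ (6 ⊕ 6))) = -5

Expand innermost to outermost. Recall ⊕ takes the minimum of its arguments and ⊗ takes their sum. Working out the expression (((-5 ⊕ -2) ⊕ (5 ⊗ 9)) ⊕ ((7 ⊗ 4) ⊗ (6 ⊕ 6))) gives -5.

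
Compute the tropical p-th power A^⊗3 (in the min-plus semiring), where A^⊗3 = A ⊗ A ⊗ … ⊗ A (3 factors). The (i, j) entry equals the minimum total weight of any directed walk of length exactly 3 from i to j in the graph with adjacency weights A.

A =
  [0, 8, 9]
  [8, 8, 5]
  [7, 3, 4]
A^⊗3 =
  [0, 8, 9]
  [8, 12, 13]
  [7, 11, 12]

Each entry (A^⊗3)_ij equals the minimum over all length-3 walks i = v_0 → v_1 → … → v_3 = j of Σ_t A[v_t][v_{t+1}]. For example, for (i, j) = (0, 2) we minimise over 9 possible intermediate vertex sequences; the minimum is 9, attained along the walk 0 → 0 → 0 → 2.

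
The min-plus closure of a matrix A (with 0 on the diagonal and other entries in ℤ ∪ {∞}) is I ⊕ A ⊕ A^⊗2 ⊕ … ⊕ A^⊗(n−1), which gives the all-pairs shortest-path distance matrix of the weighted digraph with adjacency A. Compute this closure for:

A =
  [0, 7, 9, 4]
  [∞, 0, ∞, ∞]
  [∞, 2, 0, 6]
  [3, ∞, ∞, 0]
Closure =
  [0, 7, 9, 4]
  [∞, 0, ∞, ∞]
  [9, 2, 0, 6]
  [3, 10, 12, 0]

This is the Floyd-Warshall all-pairs shortest-path computation. For each intermediate vertex k = 0, 1, …, 3, update dist[i][j] ← min(dist[i][j], dist[i][k] + dist[k][j]). The final matrix gives, for each (i, j), the minimum total weight of any directed path from i to j (possibly empty when i = j).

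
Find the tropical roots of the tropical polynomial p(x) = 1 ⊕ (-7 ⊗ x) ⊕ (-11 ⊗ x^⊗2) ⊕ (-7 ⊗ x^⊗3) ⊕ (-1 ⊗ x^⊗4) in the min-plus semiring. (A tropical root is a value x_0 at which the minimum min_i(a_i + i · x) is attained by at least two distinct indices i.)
Roots: {-6, -4, 4, 8}

Each tropical root is a break point of the lower envelope of the lines y = a_i + i · x (there are 5 lines, with slopes 0, 1, ..., 4). Only the lines that attain the minimum somewhere contribute to roots; other lines are dominated. Here the surviving (envelope) indices are i = 4, i = 3, i = 2, i = 1, i = 0.
Intersections between consecutive envelope lines give the roots: for adjacent envelope indices i < j the intersection is x = (a_i − a_j) / (j − i). Reading off the sorted break points: {-6, -4, 4, 8}.
Verification: at each break x_0, at least two indices attain the minimum of min_i(a_i + i · x_0).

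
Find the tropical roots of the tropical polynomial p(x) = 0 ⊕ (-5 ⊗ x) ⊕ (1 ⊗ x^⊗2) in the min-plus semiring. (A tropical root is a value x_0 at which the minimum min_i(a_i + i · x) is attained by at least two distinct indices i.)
Roots: {-6, 5}

Each tropical root is a break point of the lower envelope of the lines y = a_i + i · x (there are 3 lines, with slopes 0, 1, ..., 2). Only the lines that attain the minimum somewhere contribute to roots; other lines are dominated. Here the surviving (envelope) indices are i = 2, i = 1, i = 0.
Intersections between consecutive envelope lines give the roots: for adjacent envelope indices i < j the intersection is x = (a_i − a_j) / (j − i). Reading off the sorted break points: {-6, 5}.
Verification: at each break x_0, at least two indices attain the minimum of min_i(a_i + i · x_0).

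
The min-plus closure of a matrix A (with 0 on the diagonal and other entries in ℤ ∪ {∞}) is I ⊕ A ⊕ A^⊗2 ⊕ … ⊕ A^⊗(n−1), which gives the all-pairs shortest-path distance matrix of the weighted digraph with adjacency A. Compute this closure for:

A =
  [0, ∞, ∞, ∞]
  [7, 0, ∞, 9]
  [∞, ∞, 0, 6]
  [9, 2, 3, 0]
Closure =
  [0, ∞, ∞, ∞]
  [7, 0, 12, 9]
  [15, 8, 0, 6]
  [9, 2, 3, 0]

This is the Floyd-Warshall all-pairs shortest-path computation. For each intermediate vertex k = 0, 1, …, 3, update dist[i][j] ← min(dist[i][j], dist[i][k] + dist[k][j]). The final matrix gives, for each (i, j), the minimum total weight of any directed path from i to j (possibly empty when i = j).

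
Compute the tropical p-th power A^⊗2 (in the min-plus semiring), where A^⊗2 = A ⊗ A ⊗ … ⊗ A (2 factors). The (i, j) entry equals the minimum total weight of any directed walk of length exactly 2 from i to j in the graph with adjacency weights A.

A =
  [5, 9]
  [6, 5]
A^⊗2 =
  [10, 14]
  [11, 10]

Each entry (A^⊗2)_ij equals the minimum over all length-2 walks i = v_0 → v_1 → … → v_2 = j of Σ_t A[v_t][v_{t+1}]. For example, for (i, j) = (0, 1) we minimise over 2 possible intermediate vertex sequences; the minimum is 14, attained along the walk 0 → 0 → 1.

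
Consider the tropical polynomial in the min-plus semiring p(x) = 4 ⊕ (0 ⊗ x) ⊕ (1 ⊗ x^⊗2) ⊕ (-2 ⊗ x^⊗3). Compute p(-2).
p(-2) = -8

A tropical monomial a ⊗ x^⊗i evaluates to a + i · x. Evaluating each term at x = -2:
  Term 0 contributes 4 + 0 · -2 = 4
  Term 1 contributes 0 + 1 · -2 = -2
  Term 2 contributes 1 + 2 · -2 = -3
  Term 3 contributes -2 + 3 · -2 = -8
p(-2) = ⊕ of these = min[4, -2, -3, -8] = -8.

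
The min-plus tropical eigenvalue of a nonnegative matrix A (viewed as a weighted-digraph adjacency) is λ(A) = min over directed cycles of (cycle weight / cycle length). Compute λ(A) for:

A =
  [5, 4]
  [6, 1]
λ(A) = 1

Enumerate directed cycles and compute their means (weight / length). Sample:
  cycle 0 → 0: weight = 5, length = 1, mean = 5/1 ≈ 5.000
  cycle 1 → 1: weight = 1, length = 1, mean = 1/1 ≈ 1.000
  cycle 0 → 1 → 0: weight = 10, length = 2, mean = 10/2 ≈ 5.000
  cycle 1 → 0 → 1: weight = 10, length = 2, mean = 10/2 ≈ 5.000
Minimum mean = 1.000, attained e.g. along the cycle 1 → 1 with weight 1 and length 1. So λ(A) = 1/1 = 1.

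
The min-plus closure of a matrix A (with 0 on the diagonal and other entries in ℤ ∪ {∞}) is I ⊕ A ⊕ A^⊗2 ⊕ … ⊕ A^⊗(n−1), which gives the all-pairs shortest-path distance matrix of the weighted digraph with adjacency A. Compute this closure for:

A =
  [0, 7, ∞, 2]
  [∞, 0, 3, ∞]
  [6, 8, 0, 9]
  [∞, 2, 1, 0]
Closure =
  [0, 4, 3, 2]
  [9, 0, 3, 11]
  [6, 8, 0, 8]
  [7, 2, 1, 0]

This is the Floyd-Warshall all-pairs shortest-path computation. For each intermediate vertex k = 0, 1, …, 3, update dist[i][j] ← min(dist[i][j], dist[i][k] + dist[k][j]). The final matrix gives, for each (i, j), the minimum total weight of any directed path from i to j (possibly empty when i = j).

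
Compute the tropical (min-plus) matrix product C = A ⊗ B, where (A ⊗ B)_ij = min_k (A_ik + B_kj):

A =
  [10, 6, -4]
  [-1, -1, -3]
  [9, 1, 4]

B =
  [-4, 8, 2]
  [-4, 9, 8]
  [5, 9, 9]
A ⊗ B =
  [1, 5, 5]
  [-5, 6, 1]
  [-3, 10, 9]

Apply the min-plus product entry-by-entry:
  C[0][0] = min over k of (A[0][0] + B[0][0] = 10 + -4 = 6, A[0][1] + B[1][0] = 6 + -4 = 2, A[0][2] + B[2][0] = -4 + 5 = 1) = 1 (attained at k = 2)
  C[0][1] = min over k of (A[0][0] + B[0][1] = 10 + 8 = 18, A[0][1] + B[1][1] = 6 + 9 = 15, A[0][2] + B[2][1] = -4 + 9 = 5) = 5 (attained at k = 2)
  C[0][2] = min over k of (A[0][0] + B[0][2] = 10 + 2 = 12, A[0][1] + B[1][2] = 6 + 8 = 14, A[0][2] + B[2][2] = -4 + 9 = 5) = 5 (attained at k = 2)
  C[1][0] = min over k of (A[1][0] + B[0][0] = -1 + -4 = -5, A[1][1] + B[1][0] = -1 + -4 = -5, A[1][2] + B[2][0] = -3 + 5 = 2) = -5 (attained at k = 0)
  C[1][1] = min over k of (A[1][0] + B[0][1] = -1 + 8 = 7, A[1][1] + B[1][1] = -1 + 9 = 8, A[1][2] + B[2][1] = -3 + 9 = 6) = 6 (attained at k = 2)
  C[1][2] = min over k of (A[1][0] + B[0][2] = -1 + 2 = 1, A[1][1] + B[1][2] = -1 + 8 = 7, A[1][2] + B[2][2] = -3 + 9 = 6) = 1 (attained at k = 0)
  C[2][0] = min over k of (A[2][0] + B[0][0] = 9 + -4 = 5, A[2][1] + B[1][0] = 1 + -4 = -3, A[2][2] + B[2][0] = 4 + 5 = 9) = -3 (attained at k = 1)
  C[2][1] = min over k of (A[2][0] + B[0][1] = 9 + 8 = 17, A[2][1] + B[1][1] = 1 + 9 = 10, A[2][2] + B[2][1] = 4 + 9 = 13) = 10 (attained at k = 1)
  C[2][2] = min over k of (A[2][0] + B[0][2] = 9 + 2 = 11, A[2][1] + B[1][2] = 1 + 8 = 9, A[2][2] + B[2][2] = 4 + 9 = 13) = 9 (attained at k = 1)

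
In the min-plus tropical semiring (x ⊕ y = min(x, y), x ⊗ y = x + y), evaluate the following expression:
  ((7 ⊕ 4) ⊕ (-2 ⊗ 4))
((7 ⊕ 4) ⊕ (-2 ⊗ 4)) = 2

Expand innermost to outermost. Recall ⊕ takes the minimum of its arguments and ⊗ takes their sum. Working out the expression ((7 ⊕ 4) ⊕ (-2 ⊗ 4)) gives 2.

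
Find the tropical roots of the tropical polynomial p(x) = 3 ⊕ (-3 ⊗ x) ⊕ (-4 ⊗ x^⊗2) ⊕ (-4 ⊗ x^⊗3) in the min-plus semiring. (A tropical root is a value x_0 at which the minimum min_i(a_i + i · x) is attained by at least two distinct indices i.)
Roots: {0, 1, 6}

Each tropical root is a break point of the lower envelope of the lines y = a_i + i · x (there are 4 lines, with slopes 0, 1, ..., 3). Only the lines that attain the minimum somewhere contribute to roots; other lines are dominated. Here the surviving (envelope) indices are i = 3, i = 2, i = 1, i = 0.
Intersections between consecutive envelope lines give the roots: for adjacent envelope indices i < j the intersection is x = (a_i − a_j) / (j − i). Reading off the sorted break points: {0, 1, 6}.
Verification: at each break x_0, at least two indices attain the minimum of min_i(a_i + i · x_0).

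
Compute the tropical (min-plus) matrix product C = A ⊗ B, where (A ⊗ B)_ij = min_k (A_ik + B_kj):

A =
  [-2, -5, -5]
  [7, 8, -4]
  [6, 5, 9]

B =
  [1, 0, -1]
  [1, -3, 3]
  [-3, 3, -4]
A ⊗ B =
  [-8, -8, -9]
  [-7, -1, -8]
  [6, 2, 5]

Apply the min-plus product entry-by-entry:
  C[0][0] = min over k of (A[0][0] + B[0][0] = -2 + 1 = -1, A[0][1] + B[1][0] = -5 + 1 = -4, A[0][2] + B[2][0] = -5 + -3 = -8) = -8 (attained at k = 2)
  C[0][1] = min over k of (A[0][0] + B[0][1] = -2 + 0 = -2, A[0][1] + B[1][1] = -5 + -3 = -8, A[0][2] + B[2][1] = -5 + 3 = -2) = -8 (attained at k = 1)
  C[0][2] = min over k of (A[0][0] + B[0][2] = -2 + -1 = -3, A[0][1] + B[1][2] = -5 + 3 = -2, A[0][2] + B[2][2] = -5 + -4 = -9) = -9 (attained at k = 2)
  C[1][0] = min over k of (A[1][0] + B[0][0] = 7 + 1 = 8, A[1][1] + B[1][0] = 8 + 1 = 9, A[1][2] + B[2][0] = -4 + -3 = -7) = -7 (attained at k = 2)
  C[1][1] = min over k of (A[1][0] + B[0][1] = 7 + 0 = 7, A[1][1] + B[1][1] = 8 + -3 = 5, A[1][2] + B[2][1] = -4 + 3 = -1) = -1 (attained at k = 2)
  C[1][2] = min over k of (A[1][0] + B[0][2] = 7 + -1 = 6, A[1][1] + B[1][2] = 8 + 3 = 11, A[1][2] + B[2][2] = -4 + -4 = -8) = -8 (attained at k = 2)
  C[2][0] = min over k of (A[2][0] + B[0][0] = 6 + 1 = 7, A[2][1] + B[1][0] = 5 + 1 = 6, A[2][2] + B[2][0] = 9 + -3 = 6) = 6 (attained at k = 1)
  C[2][1] = min over k of (A[2][0] + B[0][1] = 6 + 0 = 6, A[2][1] + B[1][1] = 5 + -3 = 2, A[2][2] + B[2][1] = 9 + 3 = 12) = 2 (attained at k = 1)
  C[2][2] = min over k of (A[2][0] + B[0][2] = 6 + -1 = 5, A[2][1] + B[1][2] = 5 + 3 = 8, A[2][2] + B[2][2] = 9 + -4 = 5) = 5 (attained at k = 0)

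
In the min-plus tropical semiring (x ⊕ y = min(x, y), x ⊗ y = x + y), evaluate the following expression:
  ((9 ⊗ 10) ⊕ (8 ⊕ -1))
((9 ⊗ 10) ⊕ (8 ⊕ -1)) = -1

Expand innermost to outermost. Recall ⊕ takes the minimum of its arguments and ⊗ takes their sum. Working out the expression ((9 ⊗ 10) ⊕ (8 ⊕ -1)) gives -1.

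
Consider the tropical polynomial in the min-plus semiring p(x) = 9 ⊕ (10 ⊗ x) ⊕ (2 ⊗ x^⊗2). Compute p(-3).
p(-3) = -4

A tropical monomial a ⊗ x^⊗i evaluates to a + i · x. Evaluating each term at x = -3:
  Term 0 contributes 9 + 0 · -3 = 9
  Term 1 contributes 10 + 1 · -3 = 7
  Term 2 contributes 2 + 2 · -3 = -4
p(-3) = ⊕ of these = min[9, 7, -4] = -4.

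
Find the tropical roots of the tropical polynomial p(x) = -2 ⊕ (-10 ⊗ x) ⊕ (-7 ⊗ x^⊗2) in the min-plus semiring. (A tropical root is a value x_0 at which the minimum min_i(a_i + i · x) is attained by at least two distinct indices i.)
Roots: {-3, 8}

Each tropical root is a break point of the lower envelope of the lines y = a_i + i · x (there are 3 lines, with slopes 0, 1, ..., 2). Only the lines that attain the minimum somewhere contribute to roots; other lines are dominated. Here the surviving (envelope) indices are i = 2, i = 1, i = 0.
Intersections between consecutive envelope lines give the roots: for adjacent envelope indices i < j the intersection is x = (a_i − a_j) / (j − i). Reading off the sorted break points: {-3, 8}.
Verification: at each break x_0, at least two indices attain the minimum of min_i(a_i + i · x_0).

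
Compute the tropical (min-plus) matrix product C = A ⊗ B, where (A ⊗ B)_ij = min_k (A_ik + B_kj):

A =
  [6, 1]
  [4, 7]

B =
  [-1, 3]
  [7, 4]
A ⊗ B =
  [5, 5]
  [3, 7]

Apply the min-plus product entry-by-entry:
  C[0][0] = min over k of (A[0][0] + B[0][0] = 6 + -1 = 5, A[0][1] + B[1][0] = 1 + 7 = 8) = 5 (attained at k = 0)
  C[0][1] = min over k of (A[0][0] + B[0][1] = 6 + 3 = 9, A[0][1] + B[1][1] = 1 + 4 = 5) = 5 (attained at k = 1)
  C[1][0] = min over k of (A[1][0] + B[0][0] = 4 + -1 = 3, A[1][1] + B[1][0] = 7 + 7 = 14) = 3 (attained at k = 0)
  C[1][1] = min over k of (A[1][0] + B[0][1] = 4 + 3 = 7, A[1][1] + B[1][1] = 7 + 4 = 11) = 7 (attained at k = 0)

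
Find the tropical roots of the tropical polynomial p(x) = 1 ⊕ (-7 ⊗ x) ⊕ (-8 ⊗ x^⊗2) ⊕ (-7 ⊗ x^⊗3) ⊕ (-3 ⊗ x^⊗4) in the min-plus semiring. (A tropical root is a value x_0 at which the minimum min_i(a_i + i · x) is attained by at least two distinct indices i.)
Roots: {-4, -1, 1, 8}

Each tropical root is a break point of the lower envelope of the lines y = a_i + i · x (there are 5 lines, with slopes 0, 1, ..., 4). Only the lines that attain the minimum somewhere contribute to roots; other lines are dominated. Here the surviving (envelope) indices are i = 4, i = 3, i = 2, i = 1, i = 0.
Intersections between consecutive envelope lines give the roots: for adjacent envelope indices i < j the intersection is x = (a_i − a_j) / (j − i). Reading off the sorted break points: {-4, -1, 1, 8}.
Verification: at each break x_0, at least two indices attain the minimum of min_i(a_i + i · x_0).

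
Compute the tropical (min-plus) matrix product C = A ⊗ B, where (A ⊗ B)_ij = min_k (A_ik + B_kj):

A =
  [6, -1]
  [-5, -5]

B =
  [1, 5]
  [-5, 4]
A ⊗ B =
  [-6, 3]
  [-10, -1]

Apply the min-plus product entry-by-entry:
  C[0][0] = min over k of (A[0][0] + B[0][0] = 6 + 1 = 7, A[0][1] + B[1][0] = -1 + -5 = -6) = -6 (attained at k = 1)
  C[0][1] = min over k of (A[0][0] + B[0][1] = 6 + 5 = 11, A[0][1] + B[1][1] = -1 + 4 = 3) = 3 (attained at k = 1)
  C[1][0] = min over k of (A[1][0] + B[0][0] = -5 + 1 = -4, A[1][1] + B[1][0] = -5 + -5 = -10) = -10 (attained at k = 1)
  C[1][1] = min over k of (A[1][0] + B[0][1] = -5 + 5 = 0, A[1][1] + B[1][1] = -5 + 4 = -1) = -1 (attained at k = 1)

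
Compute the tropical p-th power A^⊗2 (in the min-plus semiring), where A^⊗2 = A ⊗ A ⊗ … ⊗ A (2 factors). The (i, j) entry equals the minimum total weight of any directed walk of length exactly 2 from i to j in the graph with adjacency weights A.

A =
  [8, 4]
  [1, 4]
A^⊗2 =
  [5, 8]
  [5, 5]

Each entry (A^⊗2)_ij equals the minimum over all length-2 walks i = v_0 → v_1 → … → v_2 = j of Σ_t A[v_t][v_{t+1}]. For example, for (i, j) = (0, 1) we minimise over 2 possible intermediate vertex sequences; the minimum is 8, attained along the walk 0 → 1 → 1.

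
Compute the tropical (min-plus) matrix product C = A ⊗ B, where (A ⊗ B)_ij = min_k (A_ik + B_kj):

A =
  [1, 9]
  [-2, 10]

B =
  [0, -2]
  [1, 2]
A ⊗ B =
  [1, -1]
  [-2, -4]

Apply the min-plus product entry-by-entry:
  C[0][0] = min over k of (A[0][0] + B[0][0] = 1 + 0 = 1, A[0][1] + B[1][0] = 9 + 1 = 10) = 1 (attained at k = 0)
  C[0][1] = min over k of (A[0][0] + B[0][1] = 1 + -2 = -1, A[0][1] + B[1][1] = 9 + 2 = 11) = -1 (attained at k = 0)
  C[1][0] = min over k of (A[1][0] + B[0][0] = -2 + 0 = -2, A[1][1] + B[1][0] = 10 + 1 = 11) = -2 (attained at k = 0)
  C[1][1] = min over k of (A[1][0] + B[0][1] = -2 + -2 = -4, A[1][1] + B[1][1] = 10 + 2 = 12) = -4 (attained at k = 0)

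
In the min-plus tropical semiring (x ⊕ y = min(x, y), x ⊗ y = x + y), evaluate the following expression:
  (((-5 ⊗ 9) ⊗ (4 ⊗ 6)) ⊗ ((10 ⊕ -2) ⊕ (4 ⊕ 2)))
(((-5 ⊗ 9) ⊗ (4 ⊗ 6)) ⊗ ((10 ⊕ -2) ⊕ (4 ⊕ 2))) = 12

Expand innermost to outermost. Recall ⊕ takes the minimum of its arguments and ⊗ takes their sum. Working out the expression (((-5 ⊗ 9) ⊗ (4 ⊗ 6)) ⊗ ((10 ⊕ -2) ⊕ (4 ⊕ 2))) gives 12.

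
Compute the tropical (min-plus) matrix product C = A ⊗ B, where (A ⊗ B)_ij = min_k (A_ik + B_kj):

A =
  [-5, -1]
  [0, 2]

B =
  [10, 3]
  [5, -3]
A ⊗ B =
  [4, -4]
  [7, -1]

Apply the min-plus product entry-by-entry:
  C[0][0] = min over k of (A[0][0] + B[0][0] = -5 + 10 = 5, A[0][1] + B[1][0] = -1 + 5 = 4) = 4 (attained at k = 1)
  C[0][1] = min over k of (A[0][0] + B[0][1] = -5 + 3 = -2, A[0][1] + B[1][1] = -1 + -3 = -4) = -4 (attained at k = 1)
  C[1][0] = min over k of (A[1][0] + B[0][0] = 0 + 10 = 10, A[1][1] + B[1][0] = 2 + 5 = 7) = 7 (attained at k = 1)
  C[1][1] = min over k of (A[1][0] + B[0][1] = 0 + 3 = 3, A[1][1] + B[1][1] = 2 + -3 = -1) = -1 (attained at k = 1)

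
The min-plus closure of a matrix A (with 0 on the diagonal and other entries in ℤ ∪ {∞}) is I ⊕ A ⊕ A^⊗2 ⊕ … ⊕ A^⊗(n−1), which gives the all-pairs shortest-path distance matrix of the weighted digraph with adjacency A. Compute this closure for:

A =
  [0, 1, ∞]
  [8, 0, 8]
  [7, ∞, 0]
Closure =
  [0, 1, 9]
  [8, 0, 8]
  [7, 8, 0]

This is the Floyd-Warshall all-pairs shortest-path computation. For each intermediate vertex k = 0, 1, …, 2, update dist[i][j] ← min(dist[i][j], dist[i][k] + dist[k][j]). The final matrix gives, for each (i, j), the minimum total weight of any directed path from i to j (possibly empty when i = j).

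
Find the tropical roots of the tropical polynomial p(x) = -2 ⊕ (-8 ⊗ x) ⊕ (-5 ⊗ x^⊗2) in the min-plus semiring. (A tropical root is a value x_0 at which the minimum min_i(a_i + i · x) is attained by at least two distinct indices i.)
Roots: {-3, 6}

Each tropical root is a break point of the lower envelope of the lines y = a_i + i · x (there are 3 lines, with slopes 0, 1, ..., 2). Only the lines that attain the minimum somewhere contribute to roots; other lines are dominated. Here the surviving (envelope) indices are i = 2, i = 1, i = 0.
Intersections between consecutive envelope lines give the roots: for adjacent envelope indices i < j the intersection is x = (a_i − a_j) / (j − i). Reading off the sorted break points: {-3, 6}.
Verification: at each break x_0, at least two indices attain the minimum of min_i(a_i + i · x_0).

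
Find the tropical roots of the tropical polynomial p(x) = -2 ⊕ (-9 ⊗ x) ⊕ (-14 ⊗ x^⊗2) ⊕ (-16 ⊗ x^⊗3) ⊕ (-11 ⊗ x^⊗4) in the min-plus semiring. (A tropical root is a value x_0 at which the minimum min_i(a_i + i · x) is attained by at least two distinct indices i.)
Roots: {-5, 2, 5, 7}

Each tropical root is a break point of the lower envelope of the lines y = a_i + i · x (there are 5 lines, with slopes 0, 1, ..., 4). Only the lines that attain the minimum somewhere contribute to roots; other lines are dominated. Here the surviving (envelope) indices are i = 4, i = 3, i = 2, i = 1, i = 0.
Intersections between consecutive envelope lines give the roots: for adjacent envelope indices i < j the intersection is x = (a_i − a_j) / (j − i). Reading off the sorted break points: {-5, 2, 5, 7}.
Verification: at each break x_0, at least two indices attain the minimum of min_i(a_i + i · x_0).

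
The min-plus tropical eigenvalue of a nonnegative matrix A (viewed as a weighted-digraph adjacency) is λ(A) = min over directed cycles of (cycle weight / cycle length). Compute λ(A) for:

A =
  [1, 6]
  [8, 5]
λ(A) = 1

Enumerate directed cycles and compute their means (weight / length). Sample:
  cycle 0 → 0: weight = 1, length = 1, mean = 1/1 ≈ 1.000
  cycle 1 → 1: weight = 5, length = 1, mean = 5/1 ≈ 5.000
  cycle 0 → 1 → 0: weight = 14, length = 2, mean = 14/2 ≈ 7.000
  cycle 1 → 0 → 1: weight = 14, length = 2, mean = 14/2 ≈ 7.000
Minimum mean = 1.000, attained e.g. along the cycle 0 → 0 with weight 1 and length 1. So λ(A) = 1/1 = 1.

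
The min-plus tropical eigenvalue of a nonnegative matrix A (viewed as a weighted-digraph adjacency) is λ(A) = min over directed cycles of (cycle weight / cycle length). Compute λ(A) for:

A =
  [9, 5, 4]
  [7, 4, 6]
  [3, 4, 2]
λ(A) = 2

Enumerate directed cycles and compute their means (weight / length). Sample:
  cycle 0 → 0: weight = 9, length = 1, mean = 9/1 ≈ 9.000
  cycle 1 → 1: weight = 4, length = 1, mean = 4/1 ≈ 4.000
  cycle 2 → 2: weight = 2, length = 1, mean = 2/1 ≈ 2.000
  cycle 0 → 1 → 0: weight = 12, length = 2, mean = 12/2 ≈ 6.000
  cycle 0 → 2 → 0: weight = 7, length = 2, mean = 7/2 ≈ 3.500
  cycle 1 → 0 → 1: weight = 12, length = 2, mean = 12/2 ≈ 6.000
Minimum mean = 2.000, attained e.g. along the cycle 2 → 2 with weight 2 and length 1. So λ(A) = 2/1 = 2.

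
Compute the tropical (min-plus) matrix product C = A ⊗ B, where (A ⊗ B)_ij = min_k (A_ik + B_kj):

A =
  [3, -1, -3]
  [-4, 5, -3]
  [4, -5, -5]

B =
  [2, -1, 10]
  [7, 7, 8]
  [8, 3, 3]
A ⊗ B =
  [5, 0, 0]
  [-2, -5, 0]
  [2, -2, -2]

Apply the min-plus product entry-by-entry:
  C[0][0] = min over k of (A[0][0] + B[0][0] = 3 + 2 = 5, A[0][1] + B[1][0] = -1 + 7 = 6, A[0][2] + B[2][0] = -3 + 8 = 5) = 5 (attained at k = 0)
  C[0][1] = min over k of (A[0][0] + B[0][1] = 3 + -1 = 2, A[0][1] + B[1][1] = -1 + 7 = 6, A[0][2] + B[2][1] = -3 + 3 = 0) = 0 (attained at k = 2)
  C[0][2] = min over k of (A[0][0] + B[0][2] = 3 + 10 = 13, A[0][1] + B[1][2] = -1 + 8 = 7, A[0][2] + B[2][2] = -3 + 3 = 0) = 0 (attained at k = 2)
  C[1][0] = min over k of (A[1][0] + B[0][0] = -4 + 2 = -2, A[1][1] + B[1][0] = 5 + 7 = 12, A[1][2] + B[2][0] = -3 + 8 = 5) = -2 (attained at k = 0)
  C[1][1] = min over k of (A[1][0] + B[0][1] = -4 + -1 = -5, A[1][1] + B[1][1] = 5 + 7 = 12, A[1][2] + B[2][1] = -3 + 3 = 0) = -5 (attained at k = 0)
  C[1][2] = min over k of (A[1][0] + B[0][2] = -4 + 10 = 6, A[1][1] + B[1][2] = 5 + 8 = 13, A[1][2] + B[2][2] = -3 + 3 = 0) = 0 (attained at k = 2)
  C[2][0] = min over k of (A[2][0] + B[0][0] = 4 + 2 = 6, A[2][1] + B[1][0] = -5 + 7 = 2, A[2][2] + B[2][0] = -5 + 8 = 3) = 2 (attained at k = 1)
  C[2][1] = min over k of (A[2][0] + B[0][1] = 4 + -1 = 3, A[2][1] + B[1][1] = -5 + 7 = 2, A[2][2] + B[2][1] = -5 + 3 = -2) = -2 (attained at k = 2)
  C[2][2] = min over k of (A[2][0] + B[0][2] = 4 + 10 = 14, A[2][1] + B[1][2] = -5 + 8 = 3, A[2][2] + B[2][2] = -5 + 3 = -2) = -2 (attained at k = 2)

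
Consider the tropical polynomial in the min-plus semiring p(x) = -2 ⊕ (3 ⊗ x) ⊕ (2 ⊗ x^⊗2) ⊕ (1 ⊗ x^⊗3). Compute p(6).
p(6) = -2

A tropical monomial a ⊗ x^⊗i evaluates to a + i · x. Evaluating each term at x = 6:
  Term 0 contributes -2 + 0 · 6 = -2
  Term 1 contributes 3 + 1 · 6 = 9
  Term 2 contributes 2 + 2 · 6 = 14
  Term 3 contributes 1 + 3 · 6 = 19
p(6) = ⊕ of these = min[-2, 9, 14, 19] = -2.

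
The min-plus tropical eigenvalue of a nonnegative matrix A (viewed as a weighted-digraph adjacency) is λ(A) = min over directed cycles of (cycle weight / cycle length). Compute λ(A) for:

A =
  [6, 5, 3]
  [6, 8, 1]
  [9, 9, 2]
λ(A) = 2

Enumerate directed cycles and compute their means (weight / length). Sample:
  cycle 0 → 0: weight = 6, length = 1, mean = 6/1 ≈ 6.000
  cycle 1 → 1: weight = 8, length = 1, mean = 8/1 ≈ 8.000
  cycle 2 → 2: weight = 2, length = 1, mean = 2/1 ≈ 2.000
  cycle 0 → 1 → 0: weight = 11, length = 2, mean = 11/2 ≈ 5.500
  cycle 0 → 2 → 0: weight = 12, length = 2, mean = 12/2 ≈ 6.000
  cycle 1 → 0 → 1: weight = 11, length = 2, mean = 11/2 ≈ 5.500
Minimum mean = 2.000, attained e.g. along the cycle 2 → 2 with weight 2 and length 1. So λ(A) = 2/1 = 2.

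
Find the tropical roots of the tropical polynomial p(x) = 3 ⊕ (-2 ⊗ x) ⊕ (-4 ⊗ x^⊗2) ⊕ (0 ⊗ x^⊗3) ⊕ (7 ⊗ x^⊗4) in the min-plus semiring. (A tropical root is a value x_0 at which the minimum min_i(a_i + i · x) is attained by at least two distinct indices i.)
Roots: {-7, -4, 2, 5}

Each tropical root is a break point of the lower envelope of the lines y = a_i + i · x (there are 5 lines, with slopes 0, 1, ..., 4). Only the lines that attain the minimum somewhere contribute to roots; other lines are dominated. Here the surviving (envelope) indices are i = 4, i = 3, i = 2, i = 1, i = 0.
Intersections between consecutive envelope lines give the roots: for adjacent envelope indices i < j the intersection is x = (a_i − a_j) / (j − i). Reading off the sorted break points: {-7, -4, 2, 5}.
Verification: at each break x_0, at least two indices attain the minimum of min_i(a_i + i · x_0).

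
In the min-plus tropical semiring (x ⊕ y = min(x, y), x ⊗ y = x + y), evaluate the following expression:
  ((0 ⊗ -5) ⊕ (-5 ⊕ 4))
((0 ⊗ -5) ⊕ (-5 ⊕ 4)) = -5

Expand innermost to outermost. Recall ⊕ takes the minimum of its arguments and ⊗ takes their sum. Working out the expression ((0 ⊗ -5) ⊕ (-5 ⊕ 4)) gives -5.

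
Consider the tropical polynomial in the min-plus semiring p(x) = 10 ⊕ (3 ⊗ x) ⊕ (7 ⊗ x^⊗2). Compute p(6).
p(6) = 9

A tropical monomial a ⊗ x^⊗i evaluates to a + i · x. Evaluating each term at x = 6:
  Term 0 contributes 10 + 0 · 6 = 10
  Term 1 contributes 3 + 1 · 6 = 9
  Term 2 contributes 7 + 2 · 6 = 19
p(6) = ⊕ of these = min[10, 9, 19] = 9.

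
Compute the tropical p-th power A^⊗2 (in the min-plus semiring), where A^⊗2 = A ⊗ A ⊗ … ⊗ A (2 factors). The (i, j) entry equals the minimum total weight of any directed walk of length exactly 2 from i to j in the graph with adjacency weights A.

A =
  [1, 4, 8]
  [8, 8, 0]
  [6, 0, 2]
A^⊗2 =
  [2, 5, 4]
  [6, 0, 2]
  [7, 2, 0]

Each entry (A^⊗2)_ij equals the minimum over all length-2 walks i = v_0 → v_1 → … → v_2 = j of Σ_t A[v_t][v_{t+1}]. For example, for (i, j) = (0, 2) we minimise over 3 possible intermediate vertex sequences; the minimum is 4, attained along the walk 0 → 1 → 2.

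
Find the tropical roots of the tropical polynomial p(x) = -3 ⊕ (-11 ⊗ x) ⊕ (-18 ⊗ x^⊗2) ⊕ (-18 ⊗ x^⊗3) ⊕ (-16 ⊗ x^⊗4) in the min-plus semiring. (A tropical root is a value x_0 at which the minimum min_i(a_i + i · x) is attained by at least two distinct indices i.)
Roots: {-2, 0, 7, 8}

Each tropical root is a break point of the lower envelope of the lines y = a_i + i · x (there are 5 lines, with slopes 0, 1, ..., 4). Only the lines that attain the minimum somewhere contribute to roots; other lines are dominated. Here the surviving (envelope) indices are i = 4, i = 3, i = 2, i = 1, i = 0.
Intersections between consecutive envelope lines give the roots: for adjacent envelope indices i < j the intersection is x = (a_i − a_j) / (j − i). Reading off the sorted break points: {-2, 0, 7, 8}.
Verification: at each break x_0, at least two indices attain the minimum of min_i(a_i + i · x_0).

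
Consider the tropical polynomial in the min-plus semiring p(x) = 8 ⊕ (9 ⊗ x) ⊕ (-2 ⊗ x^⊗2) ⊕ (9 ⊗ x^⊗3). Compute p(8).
p(8) = 8

A tropical monomial a ⊗ x^⊗i evaluates to a + i · x. Evaluating each term at x = 8:
  Term 0 contributes 8 + 0 · 8 = 8
  Term 1 contributes 9 + 1 · 8 = 17
  Term 2 contributes -2 + 2 · 8 = 14
  Term 3 contributes 9 + 3 · 8 = 33
p(8) = ⊕ of these = min[8, 17, 14, 33] = 8.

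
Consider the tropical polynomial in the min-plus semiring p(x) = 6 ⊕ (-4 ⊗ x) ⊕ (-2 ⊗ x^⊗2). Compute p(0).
p(0) = -4

A tropical monomial a ⊗ x^⊗i evaluates to a + i · x. Evaluating each term at x = 0:
  Term 0 contributes 6 + 0 · 0 = 6
  Term 1 contributes -4 + 1 · 0 = -4
  Term 2 contributes -2 + 2 · 0 = -2
p(0) = ⊕ of these = min[6, -4, -2] = -4.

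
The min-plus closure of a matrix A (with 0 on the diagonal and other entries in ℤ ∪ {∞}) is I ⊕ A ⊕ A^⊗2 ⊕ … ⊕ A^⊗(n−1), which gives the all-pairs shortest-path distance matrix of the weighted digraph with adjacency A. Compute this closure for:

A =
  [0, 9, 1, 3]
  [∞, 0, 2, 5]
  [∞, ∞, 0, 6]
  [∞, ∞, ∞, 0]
Closure =
  [0, 9, 1, 3]
  [∞, 0, 2, 5]
  [∞, ∞, 0, 6]
  [∞, ∞, ∞, 0]

This is the Floyd-Warshall all-pairs shortest-path computation. For each intermediate vertex k = 0, 1, …, 3, update dist[i][j] ← min(dist[i][j], dist[i][k] + dist[k][j]). The final matrix gives, for each (i, j), the minimum total weight of any directed path from i to j (possibly empty when i = j).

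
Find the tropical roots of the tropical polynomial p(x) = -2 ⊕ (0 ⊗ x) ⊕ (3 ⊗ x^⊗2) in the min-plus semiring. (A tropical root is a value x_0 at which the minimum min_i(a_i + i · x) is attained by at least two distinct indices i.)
Roots: {-3, -2}

Each tropical root is a break point of the lower envelope of the lines y = a_i + i · x (there are 3 lines, with slopes 0, 1, ..., 2). Only the lines that attain the minimum somewhere contribute to roots; other lines are dominated. Here the surviving (envelope) indices are i = 2, i = 1, i = 0.
Intersections between consecutive envelope lines give the roots: for adjacent envelope indices i < j the intersection is x = (a_i − a_j) / (j − i). Reading off the sorted break points: {-3, -2}.
Verification: at each break x_0, at least two indices attain the minimum of min_i(a_i + i · x_0).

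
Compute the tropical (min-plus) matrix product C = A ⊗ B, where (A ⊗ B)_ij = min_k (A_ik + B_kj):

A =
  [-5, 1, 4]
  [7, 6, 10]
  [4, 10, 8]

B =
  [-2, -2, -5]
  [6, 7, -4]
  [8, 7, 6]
A ⊗ B =
  [-7, -7, -10]
  [5, 5, 2]
  [2, 2, -1]

Apply the min-plus product entry-by-entry:
  C[0][0] = min over k of (A[0][0] + B[0][0] = -5 + -2 = -7, A[0][1] + B[1][0] = 1 + 6 = 7, A[0][2] + B[2][0] = 4 + 8 = 12) = -7 (attained at k = 0)
  C[0][1] = min over k of (A[0][0] + B[0][1] = -5 + -2 = -7, A[0][1] + B[1][1] = 1 + 7 = 8, A[0][2] + B[2][1] = 4 + 7 = 11) = -7 (attained at k = 0)
  C[0][2] = min over k of (A[0][0] + B[0][2] = -5 + -5 = -10, A[0][1] + B[1][2] = 1 + -4 = -3, A[0][2] + B[2][2] = 4 + 6 = 10) = -10 (attained at k = 0)
  C[1][0] = min over k of (A[1][0] + B[0][0] = 7 + -2 = 5, A[1][1] + B[1][0] = 6 + 6 = 12, A[1][2] + B[2][0] = 10 + 8 = 18) = 5 (attained at k = 0)
  C[1][1] = min over k of (A[1][0] + B[0][1] = 7 + -2 = 5, A[1][1] + B[1][1] = 6 + 7 = 13, A[1][2] + B[2][1] = 10 + 7 = 17) = 5 (attained at k = 0)
  C[1][2] = min over k of (A[1][0] + B[0][2] = 7 + -5 = 2, A[1][1] + B[1][2] = 6 + -4 = 2, A[1][2] + B[2][2] = 10 + 6 = 16) = 2 (attained at k = 0)
  C[2][0] = min over k of (A[2][0] + B[0][0] = 4 + -2 = 2, A[2][1] + B[1][0] = 10 + 6 = 16, A[2][2] + B[2][0] = 8 + 8 = 16) = 2 (attained at k = 0)
  C[2][1] = min over k of (A[2][0] + B[0][1] = 4 + -2 = 2, A[2][1] + B[1][1] = 10 + 7 = 17, A[2][2] + B[2][1] = 8 + 7 = 15) = 2 (attained at k = 0)
  C[2][2] = min over k of (A[2][0] + B[0][2] = 4 + -5 = -1, A[2][1] + B[1][2] = 10 + -4 = 6, A[2][2] + B[2][2] = 8 + 6 = 14) = -1 (attained at k = 0)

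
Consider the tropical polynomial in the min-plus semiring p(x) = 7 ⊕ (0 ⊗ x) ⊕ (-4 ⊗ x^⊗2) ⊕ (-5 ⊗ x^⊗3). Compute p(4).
p(4) = 4

A tropical monomial a ⊗ x^⊗i evaluates to a + i · x. Evaluating each term at x = 4:
  Term 0 contributes 7 + 0 · 4 = 7
  Term 1 contributes 0 + 1 · 4 = 4
  Term 2 contributes -4 + 2 · 4 = 4
  Term 3 contributes -5 + 3 · 4 = 7
p(4) = ⊕ of these = min[7, 4, 4, 7] = 4.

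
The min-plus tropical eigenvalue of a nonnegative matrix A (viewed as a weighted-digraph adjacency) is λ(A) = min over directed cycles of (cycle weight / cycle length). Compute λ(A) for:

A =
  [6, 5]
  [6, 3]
λ(A) = 3

Enumerate directed cycles and compute their means (weight / length). Sample:
  cycle 0 → 0: weight = 6, length = 1, mean = 6/1 ≈ 6.000
  cycle 1 → 1: weight = 3, length = 1, mean = 3/1 ≈ 3.000
  cycle 0 → 1 → 0: weight = 11, length = 2, mean = 11/2 ≈ 5.500
  cycle 1 → 0 → 1: weight = 11, length = 2, mean = 11/2 ≈ 5.500
Minimum mean = 3.000, attained e.g. along the cycle 1 → 1 with weight 3 and length 1. So λ(A) = 3/1 = 3.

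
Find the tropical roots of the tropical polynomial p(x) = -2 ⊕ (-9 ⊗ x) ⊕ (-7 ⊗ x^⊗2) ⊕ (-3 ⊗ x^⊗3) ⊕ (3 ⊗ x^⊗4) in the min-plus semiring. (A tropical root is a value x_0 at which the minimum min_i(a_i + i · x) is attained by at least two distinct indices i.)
Roots: {-6, -4, -2, 7}

Each tropical root is a break point of the lower envelope of the lines y = a_i + i · x (there are 5 lines, with slopes 0, 1, ..., 4). Only the lines that attain the minimum somewhere contribute to roots; other lines are dominated. Here the surviving (envelope) indices are i = 4, i = 3, i = 2, i = 1, i = 0.
Intersections between consecutive envelope lines give the roots: for adjacent envelope indices i < j the intersection is x = (a_i − a_j) / (j − i). Reading off the sorted break points: {-6, -4, -2, 7}.
Verification: at each break x_0, at least two indices attain the minimum of min_i(a_i + i · x_0).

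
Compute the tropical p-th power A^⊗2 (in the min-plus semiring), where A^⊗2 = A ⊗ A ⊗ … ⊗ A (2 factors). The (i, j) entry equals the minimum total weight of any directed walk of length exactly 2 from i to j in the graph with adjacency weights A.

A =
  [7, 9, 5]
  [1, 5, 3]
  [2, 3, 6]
A^⊗2 =
  [7, 8, 11]
  [5, 6, 6]
  [4, 8, 6]

Each entry (A^⊗2)_ij equals the minimum over all length-2 walks i = v_0 → v_1 → … → v_2 = j of Σ_t A[v_t][v_{t+1}]. For example, for (i, j) = (0, 2) we minimise over 3 possible intermediate vertex sequences; the minimum is 11, attained along the walk 0 → 2 → 2.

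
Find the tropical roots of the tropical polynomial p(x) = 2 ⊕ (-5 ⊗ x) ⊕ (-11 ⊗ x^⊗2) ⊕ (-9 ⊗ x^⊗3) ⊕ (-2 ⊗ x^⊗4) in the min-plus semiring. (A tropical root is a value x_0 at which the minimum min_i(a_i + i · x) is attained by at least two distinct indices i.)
Roots: {-7, -2, 6, 7}

Each tropical root is a break point of the lower envelope of the lines y = a_i + i · x (there are 5 lines, with slopes 0, 1, ..., 4). Only the lines that attain the minimum somewhere contribute to roots; other lines are dominated. Here the surviving (envelope) indices are i = 4, i = 3, i = 2, i = 1, i = 0.
Intersections between consecutive envelope lines give the roots: for adjacent envelope indices i < j the intersection is x = (a_i − a_j) / (j − i). Reading off the sorted break points: {-7, -2, 6, 7}.
Verification: at each break x_0, at least two indices attain the minimum of min_i(a_i + i · x_0).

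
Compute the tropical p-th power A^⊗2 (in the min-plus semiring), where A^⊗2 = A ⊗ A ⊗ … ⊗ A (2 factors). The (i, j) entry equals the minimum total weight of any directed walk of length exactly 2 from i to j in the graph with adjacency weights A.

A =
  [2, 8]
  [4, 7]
A^⊗2 =
  [4, 10]
  [6, 12]

Each entry (A^⊗2)_ij equals the minimum over all length-2 walks i = v_0 → v_1 → … → v_2 = j of Σ_t A[v_t][v_{t+1}]. For example, for (i, j) = (0, 1) we minimise over 2 possible intermediate vertex sequences; the minimum is 10, attained along the walk 0 → 0 → 1.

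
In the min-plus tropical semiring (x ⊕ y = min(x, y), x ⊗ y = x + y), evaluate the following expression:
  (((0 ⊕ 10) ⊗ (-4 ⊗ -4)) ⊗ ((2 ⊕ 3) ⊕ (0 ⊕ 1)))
(((0 ⊕ 10) ⊗ (-4 ⊗ -4)) ⊗ ((2 ⊕ 3) ⊕ (0 ⊕ 1))) = -8

Expand innermost to outermost. Recall ⊕ takes the minimum of its arguments and ⊗ takes their sum. Working out the expression (((0 ⊕ 10) ⊗ (-4 ⊗ -4)) ⊗ ((2 ⊕ 3) ⊕ (0 ⊕ 1))) gives -8.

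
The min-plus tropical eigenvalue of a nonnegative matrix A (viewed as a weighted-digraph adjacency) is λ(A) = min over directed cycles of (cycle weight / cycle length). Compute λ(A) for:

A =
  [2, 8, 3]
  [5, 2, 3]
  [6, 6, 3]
λ(A) = 2

Enumerate directed cycles and compute their means (weight / length). Sample:
  cycle 0 → 0: weight = 2, length = 1, mean = 2/1 ≈ 2.000
  cycle 1 → 1: weight = 2, length = 1, mean = 2/1 ≈ 2.000
  cycle 2 → 2: weight = 3, length = 1, mean = 3/1 ≈ 3.000
  cycle 0 → 1 → 0: weight = 13, length = 2, mean = 13/2 ≈ 6.500
  cycle 0 → 2 → 0: weight = 9, length = 2, mean = 9/2 ≈ 4.500
  cycle 1 → 0 → 1: weight = 13, length = 2, mean = 13/2 ≈ 6.500
Minimum mean = 2.000, attained e.g. along the cycle 0 → 0 with weight 2 and length 1. So λ(A) = 2/1 = 2.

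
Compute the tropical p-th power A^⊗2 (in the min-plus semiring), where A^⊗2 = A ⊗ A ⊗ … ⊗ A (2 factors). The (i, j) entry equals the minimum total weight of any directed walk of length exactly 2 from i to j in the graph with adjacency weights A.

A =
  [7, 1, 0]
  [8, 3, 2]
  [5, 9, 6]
A^⊗2 =
  [5, 4, 3]
  [7, 6, 5]
  [11, 6, 5]

Each entry (A^⊗2)_ij equals the minimum over all length-2 walks i = v_0 → v_1 → … → v_2 = j of Σ_t A[v_t][v_{t+1}]. For example, for (i, j) = (0, 2) we minimise over 3 possible intermediate vertex sequences; the minimum is 3, attained along the walk 0 → 1 → 2.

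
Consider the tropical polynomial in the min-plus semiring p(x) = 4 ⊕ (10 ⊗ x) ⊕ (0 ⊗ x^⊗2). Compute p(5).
p(5) = 4

A tropical monomial a ⊗ x^⊗i evaluates to a + i · x. Evaluating each term at x = 5:
  Term 0 contributes 4 + 0 · 5 = 4
  Term 1 contributes 10 + 1 · 5 = 15
  Term 2 contributes 0 + 2 · 5 = 10
p(5) = ⊕ of these = min[4, 15, 10] = 4.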